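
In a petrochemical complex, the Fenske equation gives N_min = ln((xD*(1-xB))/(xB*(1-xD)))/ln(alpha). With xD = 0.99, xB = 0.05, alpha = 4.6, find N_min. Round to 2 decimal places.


N_min = ln((xD*(1-xB))/(xB*(1-xD))) / ln(alpha)
Numerator inside ln: 0.9405 / 0.0005 = 1881.0
ln(1881.0) = 7.539559
ln(alpha) = ln(4.6) = 1.526056
N_min = 7.539559 / 1.526056 = 4.94


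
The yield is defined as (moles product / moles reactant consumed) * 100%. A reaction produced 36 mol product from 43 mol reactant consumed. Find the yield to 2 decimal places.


Yield = (moles product / moles consumed) * 100%
Yield = (36 / 43) * 100
Yield = 0.8372 * 100
Yield = 83.72%


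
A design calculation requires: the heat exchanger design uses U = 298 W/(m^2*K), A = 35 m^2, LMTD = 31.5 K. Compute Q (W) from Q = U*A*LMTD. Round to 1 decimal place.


Q = U * A * LMTD
Q = 298 * 35 * 31.5
Q = 328545.0 W


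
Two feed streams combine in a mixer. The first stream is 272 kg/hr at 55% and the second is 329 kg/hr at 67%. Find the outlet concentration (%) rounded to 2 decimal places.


Mass balance on solute: F1*x1 + F2*x2 = F3*x3
F3 = F1 + F2 = 272 + 329 = 601 kg/hr
x3 = (F1*x1 + F2*x2)/F3
x3 = (272*0.55 + 329*0.67) / 601
x3 = 61.57%


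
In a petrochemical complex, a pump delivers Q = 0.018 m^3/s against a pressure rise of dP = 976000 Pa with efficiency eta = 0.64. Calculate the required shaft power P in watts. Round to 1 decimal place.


P = Q * dP / eta
P = 0.018 * 976000 / 0.64
P = 17568.0 / 0.64
P = 27450.0 W


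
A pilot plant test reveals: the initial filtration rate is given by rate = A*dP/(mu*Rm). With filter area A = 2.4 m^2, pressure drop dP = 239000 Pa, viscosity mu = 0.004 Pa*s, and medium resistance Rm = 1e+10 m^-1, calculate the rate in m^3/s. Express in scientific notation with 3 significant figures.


rate = A * dP / (mu * Rm)
rate = 2.4 * 239000 / (0.004 * 1e+10)
rate = 573600.0 / 4.000e+07
rate = 1.43e-02 m^3/s


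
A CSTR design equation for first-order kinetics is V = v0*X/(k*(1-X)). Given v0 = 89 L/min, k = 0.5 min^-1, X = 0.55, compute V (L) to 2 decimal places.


V = v0 * X / (k * (1 - X))
V = 89 * 0.55 / (0.5 * (1 - 0.55))
V = 48.95 / (0.5 * 0.45)
V = 48.95 / 0.225
V = 217.56 L


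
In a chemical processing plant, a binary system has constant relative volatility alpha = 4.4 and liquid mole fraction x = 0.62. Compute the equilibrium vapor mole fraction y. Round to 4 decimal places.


y = alpha*x / (1 + (alpha-1)*x)
y = 4.4*0.62 / (1 + (4.4-1)*0.62)
y = 2.728 / (1 + 2.108)
y = 2.728 / 3.108
y = 0.8777


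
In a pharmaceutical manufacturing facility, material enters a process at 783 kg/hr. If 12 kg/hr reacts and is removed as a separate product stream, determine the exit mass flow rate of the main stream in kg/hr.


Steady-state mass balance on the main outlet: F_out = F_in - F_removed
F_out = 783 - 12
F_out = 771 kg/hr


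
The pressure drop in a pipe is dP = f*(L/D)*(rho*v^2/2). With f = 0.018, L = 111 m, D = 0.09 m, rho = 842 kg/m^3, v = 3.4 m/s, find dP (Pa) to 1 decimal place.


dP = f * (L/D) * (rho*v^2/2)
dP = 0.018 * (111/0.09) * (842*3.4^2/2)
L/D = 1233.33333333
rho*v^2/2 = 842*11.56/2 = 4866.76
dP = 0.018 * 1233.33333333 * 4866.76
dP = 108042.1 Pa


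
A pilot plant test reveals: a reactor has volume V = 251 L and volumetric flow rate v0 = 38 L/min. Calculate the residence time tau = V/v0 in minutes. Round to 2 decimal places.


tau = V / v0
tau = 251 / 38
tau = 6.61 min


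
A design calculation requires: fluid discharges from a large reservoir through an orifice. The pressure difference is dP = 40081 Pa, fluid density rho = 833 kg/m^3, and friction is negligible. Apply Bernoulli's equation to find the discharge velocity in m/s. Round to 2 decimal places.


v = sqrt(2*dP/rho)
v = sqrt(2*40081/833)
v = sqrt(96.232893)
v = 9.81 m/s


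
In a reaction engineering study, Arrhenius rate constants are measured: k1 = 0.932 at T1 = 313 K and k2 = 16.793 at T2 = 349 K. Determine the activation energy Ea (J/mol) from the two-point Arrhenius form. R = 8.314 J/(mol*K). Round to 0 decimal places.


Ea = R * ln(k2/k1) / (1/T1 - 1/T2)
ln(k2/k1) = ln(16.793/0.932) = 2.8913846
1/T1 - 1/T2 = 1/313 - 1/349 = 0.000329558666
Ea = 8.314 * 2.8913846 / 0.000329558666
Ea = 72943 J/mol


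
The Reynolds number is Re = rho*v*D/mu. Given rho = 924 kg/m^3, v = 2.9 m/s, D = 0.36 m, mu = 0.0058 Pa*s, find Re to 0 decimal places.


Re = rho * v * D / mu
Re = 924 * 2.9 * 0.36 / 0.0058
Re = 964.656 / 0.0058
Re = 166320


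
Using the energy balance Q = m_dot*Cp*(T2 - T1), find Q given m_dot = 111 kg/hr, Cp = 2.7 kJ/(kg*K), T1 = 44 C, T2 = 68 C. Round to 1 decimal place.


Q = m_dot * Cp * (T2 - T1)
Q = 111 * 2.7 * (68 - 44)
Q = 111 * 2.7 * 24
Q = 7192.8 kJ/hr


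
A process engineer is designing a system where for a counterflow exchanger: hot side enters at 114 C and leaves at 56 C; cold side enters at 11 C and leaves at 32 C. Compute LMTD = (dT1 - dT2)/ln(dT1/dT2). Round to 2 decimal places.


dT1 = Th_in - Tc_out = 114 - 32 = 82
dT2 = Th_out - Tc_in = 56 - 11 = 45
LMTD = (dT1 - dT2) / ln(dT1/dT2)
LMTD = (82 - 45) / ln(82/45)
LMTD = 61.66 K


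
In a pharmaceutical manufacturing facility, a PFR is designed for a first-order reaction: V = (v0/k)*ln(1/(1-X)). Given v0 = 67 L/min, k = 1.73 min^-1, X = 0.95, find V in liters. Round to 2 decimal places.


V = (v0/k) * ln(1/(1-X))
V = (67/1.73) * ln(1/(1-0.95))
V = 38.728324 * ln(20.0)
V = 38.728324 * 2.995732
V = 116.02 L


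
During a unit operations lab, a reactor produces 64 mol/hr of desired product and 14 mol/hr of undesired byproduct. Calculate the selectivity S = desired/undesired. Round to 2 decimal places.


S = desired product rate / undesired product rate
S = 64 / 14
S = 4.57


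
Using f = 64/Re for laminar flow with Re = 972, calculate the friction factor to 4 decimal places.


f = 64 / Re
f = 64 / 972
f = 0.0658


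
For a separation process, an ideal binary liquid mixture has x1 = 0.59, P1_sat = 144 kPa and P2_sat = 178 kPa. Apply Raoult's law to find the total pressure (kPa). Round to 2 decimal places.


P = x1*P1_sat + x2*P2_sat
x2 = 1 - x1 = 1 - 0.59 = 0.41
P = 0.59*144 + 0.41*178
P = 84.96 + 72.98
P = 157.94 kPa


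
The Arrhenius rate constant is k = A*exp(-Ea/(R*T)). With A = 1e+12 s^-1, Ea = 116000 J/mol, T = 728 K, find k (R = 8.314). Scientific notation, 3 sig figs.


k = A * exp(-Ea/(R*T))
k = 1e+12 * exp(-116000 / (8.314 * 728))
k = 1e+12 * exp(-19.165343)
k = 4.75e+03


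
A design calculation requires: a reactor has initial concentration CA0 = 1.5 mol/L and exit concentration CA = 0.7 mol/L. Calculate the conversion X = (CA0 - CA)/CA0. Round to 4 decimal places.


X = (CA0 - CA) / CA0
X = (1.5 - 0.7) / 1.5
X = 0.8 / 1.5
X = 0.5333


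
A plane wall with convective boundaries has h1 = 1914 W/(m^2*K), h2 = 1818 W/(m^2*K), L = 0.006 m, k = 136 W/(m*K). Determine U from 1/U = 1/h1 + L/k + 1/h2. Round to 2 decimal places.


1/U = 1/h1 + L/k + 1/h2
1/U = 1/1914 + 0.006/136 + 1/1818
1/U = 0.000522466 + 4.41176e-05 + 0.000550055
1/U = 0.0011166386
U = 895.54 W/(m^2*K)


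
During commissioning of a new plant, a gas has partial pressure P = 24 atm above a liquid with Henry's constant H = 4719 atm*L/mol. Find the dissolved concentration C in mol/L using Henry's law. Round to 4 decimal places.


C = P / H
C = 24 / 4719
C = 0.0051 mol/L


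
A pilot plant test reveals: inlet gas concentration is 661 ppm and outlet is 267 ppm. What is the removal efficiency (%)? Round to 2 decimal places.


Efficiency = (G_in - G_out) / G_in * 100%
Efficiency = (661 - 267) / 661 * 100
Efficiency = 394 / 661 * 100
Efficiency = 59.61%


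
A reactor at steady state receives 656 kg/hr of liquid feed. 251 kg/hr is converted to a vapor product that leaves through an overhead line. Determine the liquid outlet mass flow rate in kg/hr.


Steady-state mass balance on the main outlet: F_out = F_in - F_removed
F_out = 656 - 251
F_out = 405 kg/hr


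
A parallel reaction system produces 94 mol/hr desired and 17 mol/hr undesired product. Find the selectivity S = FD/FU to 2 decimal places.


S = desired product rate / undesired product rate
S = 94 / 17
S = 5.53


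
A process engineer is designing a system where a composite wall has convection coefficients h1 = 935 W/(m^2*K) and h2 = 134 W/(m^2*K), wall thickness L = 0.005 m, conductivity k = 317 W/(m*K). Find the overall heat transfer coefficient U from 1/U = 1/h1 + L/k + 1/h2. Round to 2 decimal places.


1/U = 1/h1 + L/k + 1/h2
1/U = 1/935 + 0.005/317 + 1/134
1/U = 0.0010695187 + 1.57729e-05 + 0.0074626866
1/U = 0.0085479782
U = 116.99 W/(m^2*K)


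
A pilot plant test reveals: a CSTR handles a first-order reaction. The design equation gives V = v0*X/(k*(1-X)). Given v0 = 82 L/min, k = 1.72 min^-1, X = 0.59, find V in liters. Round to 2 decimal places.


V = v0 * X / (k * (1 - X))
V = 82 * 0.59 / (1.72 * (1 - 0.59))
V = 48.38 / (1.72 * 0.41)
V = 48.38 / 0.7052
V = 68.60 L


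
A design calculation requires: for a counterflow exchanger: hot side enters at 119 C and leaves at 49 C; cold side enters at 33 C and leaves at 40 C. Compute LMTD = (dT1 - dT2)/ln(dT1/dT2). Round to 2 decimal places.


dT1 = Th_in - Tc_out = 119 - 40 = 79
dT2 = Th_out - Tc_in = 49 - 33 = 16
LMTD = (dT1 - dT2) / ln(dT1/dT2)
LMTD = (79 - 16) / ln(79/16)
LMTD = 39.45 K


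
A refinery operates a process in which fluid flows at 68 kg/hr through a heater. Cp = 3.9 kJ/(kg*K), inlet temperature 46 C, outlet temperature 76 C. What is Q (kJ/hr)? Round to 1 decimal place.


Q = m_dot * Cp * (T2 - T1)
Q = 68 * 3.9 * (76 - 46)
Q = 68 * 3.9 * 30
Q = 7956.0 kJ/hr


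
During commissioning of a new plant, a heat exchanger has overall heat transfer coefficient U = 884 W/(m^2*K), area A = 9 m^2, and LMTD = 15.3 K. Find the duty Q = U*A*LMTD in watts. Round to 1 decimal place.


Q = U * A * LMTD
Q = 884 * 9 * 15.3
Q = 121726.8 W


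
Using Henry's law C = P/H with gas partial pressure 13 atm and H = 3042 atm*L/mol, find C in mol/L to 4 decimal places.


C = P / H
C = 13 / 3042
C = 0.0043 mol/L


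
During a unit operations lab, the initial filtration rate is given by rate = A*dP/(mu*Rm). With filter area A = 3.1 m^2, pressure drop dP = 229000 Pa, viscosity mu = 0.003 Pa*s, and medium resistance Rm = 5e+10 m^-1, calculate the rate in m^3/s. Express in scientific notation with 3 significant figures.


rate = A * dP / (mu * Rm)
rate = 3.1 * 229000 / (0.003 * 5e+10)
rate = 709900.0 / 1.500e+08
rate = 4.73e-03 m^3/s


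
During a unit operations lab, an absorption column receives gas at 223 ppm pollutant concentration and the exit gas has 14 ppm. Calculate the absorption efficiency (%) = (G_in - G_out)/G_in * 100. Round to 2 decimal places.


Efficiency = (G_in - G_out) / G_in * 100%
Efficiency = (223 - 14) / 223 * 100
Efficiency = 209 / 223 * 100
Efficiency = 93.72%


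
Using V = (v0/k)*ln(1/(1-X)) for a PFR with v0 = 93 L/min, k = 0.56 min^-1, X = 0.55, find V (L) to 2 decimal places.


V = (v0/k) * ln(1/(1-X))
V = (93/0.56) * ln(1/(1-0.55))
V = 166.071429 * ln(2.222222)
V = 166.071429 * 0.798508
V = 132.61 L


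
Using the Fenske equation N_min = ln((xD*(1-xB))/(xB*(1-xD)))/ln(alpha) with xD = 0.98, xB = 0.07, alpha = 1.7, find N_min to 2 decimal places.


N_min = ln((xD*(1-xB))/(xB*(1-xD))) / ln(alpha)
Numerator inside ln: 0.9114 / 0.0014 = 651.0
ln(651.0) = 6.47851
ln(alpha) = ln(1.7) = 0.530628
N_min = 6.47851 / 0.530628 = 12.21


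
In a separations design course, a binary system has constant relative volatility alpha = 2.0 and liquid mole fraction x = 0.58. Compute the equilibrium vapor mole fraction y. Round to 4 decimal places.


y = alpha*x / (1 + (alpha-1)*x)
y = 2.0*0.58 / (1 + (2.0-1)*0.58)
y = 1.16 / (1 + 0.58)
y = 1.16 / 1.58
y = 0.7342


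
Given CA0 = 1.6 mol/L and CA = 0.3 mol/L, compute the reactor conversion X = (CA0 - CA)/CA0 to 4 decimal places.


X = (CA0 - CA) / CA0
X = (1.6 - 0.3) / 1.6
X = 1.3 / 1.6
X = 0.8125


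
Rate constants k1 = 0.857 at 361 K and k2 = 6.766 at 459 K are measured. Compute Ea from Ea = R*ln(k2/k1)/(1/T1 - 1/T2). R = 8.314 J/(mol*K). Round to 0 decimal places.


Ea = R * ln(k2/k1) / (1/T1 - 1/T2)
ln(k2/k1) = ln(6.766/0.857) = 2.0662274
1/T1 - 1/T2 = 1/361 - 1/459 = 0.000591433865
Ea = 8.314 * 2.0662274 / 0.000591433865
Ea = 29046 J/mol


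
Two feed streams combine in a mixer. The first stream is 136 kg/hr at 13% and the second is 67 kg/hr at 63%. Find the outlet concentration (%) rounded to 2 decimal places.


Mass balance on solute: F1*x1 + F2*x2 = F3*x3
F3 = F1 + F2 = 136 + 67 = 203 kg/hr
x3 = (F1*x1 + F2*x2)/F3
x3 = (136*0.13 + 67*0.63) / 203
x3 = 29.50%


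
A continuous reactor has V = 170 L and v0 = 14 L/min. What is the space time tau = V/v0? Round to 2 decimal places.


tau = V / v0
tau = 170 / 14
tau = 12.14 min


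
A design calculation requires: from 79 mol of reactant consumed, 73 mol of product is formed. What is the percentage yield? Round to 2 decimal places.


Yield = (moles product / moles consumed) * 100%
Yield = (73 / 79) * 100
Yield = 0.9241 * 100
Yield = 92.41%


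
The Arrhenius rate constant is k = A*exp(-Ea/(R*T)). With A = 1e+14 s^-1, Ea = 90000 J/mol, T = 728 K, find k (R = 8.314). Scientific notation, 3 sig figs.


k = A * exp(-Ea/(R*T))
k = 1e+14 * exp(-90000 / (8.314 * 728))
k = 1e+14 * exp(-14.869662)
k = 3.48e+07


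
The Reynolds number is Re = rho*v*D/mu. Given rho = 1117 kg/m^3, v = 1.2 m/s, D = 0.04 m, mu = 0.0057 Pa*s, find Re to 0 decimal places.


Re = rho * v * D / mu
Re = 1117 * 1.2 * 0.04 / 0.0057
Re = 53.616 / 0.0057
Re = 9406


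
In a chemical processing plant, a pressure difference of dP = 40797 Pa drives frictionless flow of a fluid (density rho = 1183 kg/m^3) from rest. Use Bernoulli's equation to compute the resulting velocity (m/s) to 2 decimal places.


v = sqrt(2*dP/rho)
v = sqrt(2*40797/1183)
v = sqrt(68.972105)
v = 8.30 m/s


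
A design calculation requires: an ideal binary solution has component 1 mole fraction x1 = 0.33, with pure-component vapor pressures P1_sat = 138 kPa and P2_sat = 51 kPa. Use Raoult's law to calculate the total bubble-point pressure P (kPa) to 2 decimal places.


P = x1*P1_sat + x2*P2_sat
x2 = 1 - x1 = 1 - 0.33 = 0.67
P = 0.33*138 + 0.67*51
P = 45.54 + 34.17
P = 79.71 kPa


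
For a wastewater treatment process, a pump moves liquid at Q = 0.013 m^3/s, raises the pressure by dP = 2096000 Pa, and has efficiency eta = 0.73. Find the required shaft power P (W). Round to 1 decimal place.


P = Q * dP / eta
P = 0.013 * 2096000 / 0.73
P = 27248.0 / 0.73
P = 37326.0 W


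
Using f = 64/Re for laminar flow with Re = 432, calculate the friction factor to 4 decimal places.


f = 64 / Re
f = 64 / 432
f = 0.1481


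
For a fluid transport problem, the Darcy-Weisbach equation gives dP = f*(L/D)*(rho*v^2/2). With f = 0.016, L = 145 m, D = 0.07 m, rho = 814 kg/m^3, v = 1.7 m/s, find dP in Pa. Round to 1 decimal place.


dP = f * (L/D) * (rho*v^2/2)
dP = 0.016 * (145/0.07) * (814*1.7^2/2)
L/D = 2071.42857143
rho*v^2/2 = 814*2.89/2 = 1176.23
dP = 0.016 * 2071.42857143 * 1176.23
dP = 38983.6 Pa


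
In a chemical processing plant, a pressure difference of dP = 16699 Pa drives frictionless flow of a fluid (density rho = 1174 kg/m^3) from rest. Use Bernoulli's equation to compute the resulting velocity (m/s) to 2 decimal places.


v = sqrt(2*dP/rho)
v = sqrt(2*16699/1174)
v = sqrt(28.448041)
v = 5.33 m/s


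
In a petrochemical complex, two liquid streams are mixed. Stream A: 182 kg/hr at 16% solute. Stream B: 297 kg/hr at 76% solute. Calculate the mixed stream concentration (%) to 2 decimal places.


Mass balance on solute: F1*x1 + F2*x2 = F3*x3
F3 = F1 + F2 = 182 + 297 = 479 kg/hr
x3 = (F1*x1 + F2*x2)/F3
x3 = (182*0.16 + 297*0.76) / 479
x3 = 53.20%


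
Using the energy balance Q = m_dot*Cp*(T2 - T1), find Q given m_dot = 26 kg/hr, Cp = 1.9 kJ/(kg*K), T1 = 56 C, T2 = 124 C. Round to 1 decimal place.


Q = m_dot * Cp * (T2 - T1)
Q = 26 * 1.9 * (124 - 56)
Q = 26 * 1.9 * 68
Q = 3359.2 kJ/hr


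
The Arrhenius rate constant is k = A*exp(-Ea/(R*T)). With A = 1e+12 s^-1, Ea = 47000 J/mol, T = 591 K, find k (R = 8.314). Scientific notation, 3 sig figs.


k = A * exp(-Ea/(R*T))
k = 1e+12 * exp(-47000 / (8.314 * 591))
k = 1e+12 * exp(-9.565339)
k = 7.01e+07


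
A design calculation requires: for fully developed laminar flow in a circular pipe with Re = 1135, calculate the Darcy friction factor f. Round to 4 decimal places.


f = 64 / Re
f = 64 / 1135
f = 0.0564


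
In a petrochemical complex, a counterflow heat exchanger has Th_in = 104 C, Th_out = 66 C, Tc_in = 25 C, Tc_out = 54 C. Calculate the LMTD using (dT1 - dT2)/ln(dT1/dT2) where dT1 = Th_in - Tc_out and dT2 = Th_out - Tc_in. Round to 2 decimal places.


dT1 = Th_in - Tc_out = 104 - 54 = 50
dT2 = Th_out - Tc_in = 66 - 25 = 41
LMTD = (dT1 - dT2) / ln(dT1/dT2)
LMTD = (50 - 41) / ln(50/41)
LMTD = 45.35 K


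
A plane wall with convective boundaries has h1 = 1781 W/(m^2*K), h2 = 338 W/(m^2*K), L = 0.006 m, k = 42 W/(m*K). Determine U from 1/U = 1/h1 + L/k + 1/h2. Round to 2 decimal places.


1/U = 1/h1 + L/k + 1/h2
1/U = 1/1781 + 0.006/42 + 1/338
1/U = 0.0005614823 + 0.0001428571 + 0.0029585799
1/U = 0.0036629193
U = 273.01 W/(m^2*K)


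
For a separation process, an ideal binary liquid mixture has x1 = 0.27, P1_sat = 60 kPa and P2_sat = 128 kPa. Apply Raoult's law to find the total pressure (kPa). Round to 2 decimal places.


P = x1*P1_sat + x2*P2_sat
x2 = 1 - x1 = 1 - 0.27 = 0.73
P = 0.27*60 + 0.73*128
P = 16.2 + 93.44
P = 109.64 kPa


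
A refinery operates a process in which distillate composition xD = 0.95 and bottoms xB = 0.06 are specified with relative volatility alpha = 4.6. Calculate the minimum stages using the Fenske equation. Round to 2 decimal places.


N_min = ln((xD*(1-xB))/(xB*(1-xD))) / ln(alpha)
Numerator inside ln: 0.893 / 0.003 = 297.666667
ln(297.666667) = 5.695974
ln(alpha) = ln(4.6) = 1.526056
N_min = 5.695974 / 1.526056 = 3.73


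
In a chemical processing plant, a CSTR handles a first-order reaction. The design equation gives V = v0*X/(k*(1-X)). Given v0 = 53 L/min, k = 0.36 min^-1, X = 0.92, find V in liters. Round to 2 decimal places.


V = v0 * X / (k * (1 - X))
V = 53 * 0.92 / (0.36 * (1 - 0.92))
V = 48.76 / (0.36 * 0.08)
V = 48.76 / 0.0288
V = 1693.06 L


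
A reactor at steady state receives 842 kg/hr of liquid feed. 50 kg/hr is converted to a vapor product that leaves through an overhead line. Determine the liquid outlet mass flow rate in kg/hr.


Steady-state mass balance on the main outlet: F_out = F_in - F_removed
F_out = 842 - 50
F_out = 792 kg/hr


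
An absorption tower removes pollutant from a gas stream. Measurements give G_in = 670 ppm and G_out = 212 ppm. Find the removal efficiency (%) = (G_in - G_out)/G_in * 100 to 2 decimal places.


Efficiency = (G_in - G_out) / G_in * 100%
Efficiency = (670 - 212) / 670 * 100
Efficiency = 458 / 670 * 100
Efficiency = 68.36%


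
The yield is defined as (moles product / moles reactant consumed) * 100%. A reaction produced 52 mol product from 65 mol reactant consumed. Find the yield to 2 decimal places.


Yield = (moles product / moles consumed) * 100%
Yield = (52 / 65) * 100
Yield = 0.8 * 100
Yield = 80.00%


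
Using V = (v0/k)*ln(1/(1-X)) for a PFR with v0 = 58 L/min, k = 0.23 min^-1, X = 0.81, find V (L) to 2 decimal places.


V = (v0/k) * ln(1/(1-X))
V = (58/0.23) * ln(1/(1-0.81))
V = 252.173913 * ln(5.263158)
V = 252.173913 * 1.660731
V = 418.79 L


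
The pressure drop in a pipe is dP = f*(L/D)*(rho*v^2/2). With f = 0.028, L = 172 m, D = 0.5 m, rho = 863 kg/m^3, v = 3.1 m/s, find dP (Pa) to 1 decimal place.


dP = f * (L/D) * (rho*v^2/2)
dP = 0.028 * (172/0.5) * (863*3.1^2/2)
L/D = 344.0
rho*v^2/2 = 863*9.61/2 = 4146.715
dP = 0.028 * 344.0 * 4146.715
dP = 39941.2 Pa


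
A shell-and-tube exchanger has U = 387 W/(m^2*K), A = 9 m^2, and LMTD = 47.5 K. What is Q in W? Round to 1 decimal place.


Q = U * A * LMTD
Q = 387 * 9 * 47.5
Q = 165442.5 W


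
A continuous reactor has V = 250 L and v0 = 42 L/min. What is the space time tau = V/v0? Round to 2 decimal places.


tau = V / v0
tau = 250 / 42
tau = 5.95 min


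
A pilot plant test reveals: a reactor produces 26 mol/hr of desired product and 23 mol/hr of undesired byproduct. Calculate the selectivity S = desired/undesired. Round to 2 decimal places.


S = desired product rate / undesired product rate
S = 26 / 23
S = 1.13


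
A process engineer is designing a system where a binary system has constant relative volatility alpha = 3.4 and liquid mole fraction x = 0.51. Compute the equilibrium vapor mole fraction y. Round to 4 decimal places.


y = alpha*x / (1 + (alpha-1)*x)
y = 3.4*0.51 / (1 + (3.4-1)*0.51)
y = 1.734 / (1 + 1.224)
y = 1.734 / 2.224
y = 0.7797


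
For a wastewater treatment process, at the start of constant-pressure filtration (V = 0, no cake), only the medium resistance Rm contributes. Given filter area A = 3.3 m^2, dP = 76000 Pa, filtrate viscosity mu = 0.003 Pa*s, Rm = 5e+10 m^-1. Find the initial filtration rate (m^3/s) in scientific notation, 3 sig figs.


rate = A * dP / (mu * Rm)
rate = 3.3 * 76000 / (0.003 * 5e+10)
rate = 250800.0 / 1.500e+08
rate = 1.67e-03 m^3/s


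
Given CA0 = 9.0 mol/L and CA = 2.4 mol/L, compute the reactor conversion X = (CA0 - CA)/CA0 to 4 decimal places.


X = (CA0 - CA) / CA0
X = (9.0 - 2.4) / 9.0
X = 6.6 / 9.0
X = 0.7333


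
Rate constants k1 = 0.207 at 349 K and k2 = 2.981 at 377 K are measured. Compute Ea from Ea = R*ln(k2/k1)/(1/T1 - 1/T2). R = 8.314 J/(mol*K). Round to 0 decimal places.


Ea = R * ln(k2/k1) / (1/T1 - 1/T2)
ln(k2/k1) = ln(2.981/0.207) = 2.6672953
1/T1 - 1/T2 = 1/349 - 1/377 = 0.000212809619
Ea = 8.314 * 2.6672953 / 0.000212809619
Ea = 104205 J/mol


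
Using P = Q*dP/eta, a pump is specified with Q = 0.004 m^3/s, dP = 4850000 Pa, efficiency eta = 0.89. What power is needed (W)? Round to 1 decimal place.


P = Q * dP / eta
P = 0.004 * 4850000 / 0.89
P = 19400.0 / 0.89
P = 21797.8 W


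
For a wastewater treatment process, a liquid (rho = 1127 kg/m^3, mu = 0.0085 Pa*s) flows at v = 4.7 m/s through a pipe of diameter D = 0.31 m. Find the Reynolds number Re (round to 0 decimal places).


Re = rho * v * D / mu
Re = 1127 * 4.7 * 0.31 / 0.0085
Re = 1642.039 / 0.0085
Re = 193181


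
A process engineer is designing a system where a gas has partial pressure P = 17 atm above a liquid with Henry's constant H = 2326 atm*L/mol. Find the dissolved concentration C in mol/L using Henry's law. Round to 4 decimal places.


C = P / H
C = 17 / 2326
C = 0.0073 mol/L


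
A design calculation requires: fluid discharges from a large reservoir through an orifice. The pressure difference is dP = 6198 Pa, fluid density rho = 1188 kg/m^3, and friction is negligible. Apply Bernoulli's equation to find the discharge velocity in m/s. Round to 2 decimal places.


v = sqrt(2*dP/rho)
v = sqrt(2*6198/1188)
v = sqrt(10.434343)
v = 3.23 m/s


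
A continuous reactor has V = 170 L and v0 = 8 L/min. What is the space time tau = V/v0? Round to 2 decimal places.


tau = V / v0
tau = 170 / 8
tau = 21.25 min


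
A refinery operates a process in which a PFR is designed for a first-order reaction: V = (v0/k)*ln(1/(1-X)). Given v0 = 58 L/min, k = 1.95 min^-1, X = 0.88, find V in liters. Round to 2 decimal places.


V = (v0/k) * ln(1/(1-X))
V = (58/1.95) * ln(1/(1-0.88))
V = 29.74359 * ln(8.333333)
V = 29.74359 * 2.120263
V = 63.06 L


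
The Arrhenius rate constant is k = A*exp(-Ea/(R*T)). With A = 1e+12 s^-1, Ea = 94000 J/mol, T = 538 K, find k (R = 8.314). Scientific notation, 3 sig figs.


k = A * exp(-Ea/(R*T))
k = 1e+12 * exp(-94000 / (8.314 * 538))
k = 1e+12 * exp(-21.015298)
k = 7.47e+02


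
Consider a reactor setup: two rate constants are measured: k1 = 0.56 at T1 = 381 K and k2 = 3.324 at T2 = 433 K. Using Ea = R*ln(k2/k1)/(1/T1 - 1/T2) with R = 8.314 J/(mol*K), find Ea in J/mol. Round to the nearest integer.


Ea = R * ln(k2/k1) / (1/T1 - 1/T2)
ln(k2/k1) = ln(3.324/0.56) = 1.7809874
1/T1 - 1/T2 = 1/381 - 1/433 = 0.000315203094
Ea = 8.314 * 1.7809874 / 0.000315203094
Ea = 46976 J/mol


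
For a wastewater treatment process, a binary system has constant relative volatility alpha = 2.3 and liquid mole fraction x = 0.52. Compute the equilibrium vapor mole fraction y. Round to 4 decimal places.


y = alpha*x / (1 + (alpha-1)*x)
y = 2.3*0.52 / (1 + (2.3-1)*0.52)
y = 1.196 / (1 + 0.676)
y = 1.196 / 1.676
y = 0.7136


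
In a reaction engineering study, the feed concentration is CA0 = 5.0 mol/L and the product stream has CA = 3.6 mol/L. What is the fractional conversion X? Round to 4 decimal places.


X = (CA0 - CA) / CA0
X = (5.0 - 3.6) / 5.0
X = 1.4 / 5.0
X = 0.2800


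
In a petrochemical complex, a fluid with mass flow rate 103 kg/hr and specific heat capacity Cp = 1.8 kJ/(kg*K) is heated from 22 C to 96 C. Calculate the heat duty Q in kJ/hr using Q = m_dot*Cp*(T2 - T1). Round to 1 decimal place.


Q = m_dot * Cp * (T2 - T1)
Q = 103 * 1.8 * (96 - 22)
Q = 103 * 1.8 * 74
Q = 13719.6 kJ/hr


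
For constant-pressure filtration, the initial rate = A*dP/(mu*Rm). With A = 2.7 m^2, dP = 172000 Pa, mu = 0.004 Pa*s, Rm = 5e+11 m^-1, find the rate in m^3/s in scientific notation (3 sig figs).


rate = A * dP / (mu * Rm)
rate = 2.7 * 172000 / (0.004 * 5e+11)
rate = 464400.0 / 2.000e+09
rate = 2.32e-04 m^3/s


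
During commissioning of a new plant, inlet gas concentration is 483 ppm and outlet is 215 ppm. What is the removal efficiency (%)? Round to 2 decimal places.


Efficiency = (G_in - G_out) / G_in * 100%
Efficiency = (483 - 215) / 483 * 100
Efficiency = 268 / 483 * 100
Efficiency = 55.49%


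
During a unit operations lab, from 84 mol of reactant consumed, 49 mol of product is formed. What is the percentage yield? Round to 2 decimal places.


Yield = (moles product / moles consumed) * 100%
Yield = (49 / 84) * 100
Yield = 0.5833 * 100
Yield = 58.33%


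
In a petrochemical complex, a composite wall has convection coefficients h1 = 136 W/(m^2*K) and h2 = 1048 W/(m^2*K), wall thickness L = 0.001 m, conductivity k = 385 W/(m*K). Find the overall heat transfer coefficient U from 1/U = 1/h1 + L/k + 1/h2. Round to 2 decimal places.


1/U = 1/h1 + L/k + 1/h2
1/U = 1/136 + 0.001/385 + 1/1048
1/U = 0.0073529412 + 2.5974e-06 + 0.0009541985
1/U = 0.0083097371
U = 120.34 W/(m^2*K)


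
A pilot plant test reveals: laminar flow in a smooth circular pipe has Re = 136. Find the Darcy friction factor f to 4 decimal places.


f = 64 / Re
f = 64 / 136
f = 0.4706


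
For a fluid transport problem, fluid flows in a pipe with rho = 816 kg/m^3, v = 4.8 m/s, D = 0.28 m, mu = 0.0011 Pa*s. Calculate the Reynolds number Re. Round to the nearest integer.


Re = rho * v * D / mu
Re = 816 * 4.8 * 0.28 / 0.0011
Re = 1096.704 / 0.0011
Re = 997004


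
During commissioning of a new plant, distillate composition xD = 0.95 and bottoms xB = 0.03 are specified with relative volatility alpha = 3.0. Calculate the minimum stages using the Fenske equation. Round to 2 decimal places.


N_min = ln((xD*(1-xB))/(xB*(1-xD))) / ln(alpha)
Numerator inside ln: 0.9215 / 0.0015 = 614.333333
ln(614.333333) = 6.420538
ln(alpha) = ln(3.0) = 1.098612
N_min = 6.420538 / 1.098612 = 5.84


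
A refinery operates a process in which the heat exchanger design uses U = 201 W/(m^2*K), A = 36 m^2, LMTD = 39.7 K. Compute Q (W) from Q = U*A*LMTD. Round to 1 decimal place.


Q = U * A * LMTD
Q = 201 * 36 * 39.7
Q = 287269.2 W


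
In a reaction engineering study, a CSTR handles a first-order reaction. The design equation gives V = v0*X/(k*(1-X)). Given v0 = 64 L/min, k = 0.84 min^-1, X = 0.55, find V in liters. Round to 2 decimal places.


V = v0 * X / (k * (1 - X))
V = 64 * 0.55 / (0.84 * (1 - 0.55))
V = 35.2 / (0.84 * 0.45)
V = 35.2 / 0.378
V = 93.12 L


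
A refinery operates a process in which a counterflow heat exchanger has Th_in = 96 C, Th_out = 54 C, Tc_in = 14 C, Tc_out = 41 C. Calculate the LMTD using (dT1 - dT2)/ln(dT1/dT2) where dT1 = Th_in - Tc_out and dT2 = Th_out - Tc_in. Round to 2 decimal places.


dT1 = Th_in - Tc_out = 96 - 41 = 55
dT2 = Th_out - Tc_in = 54 - 14 = 40
LMTD = (dT1 - dT2) / ln(dT1/dT2)
LMTD = (55 - 40) / ln(55/40)
LMTD = 47.10 K


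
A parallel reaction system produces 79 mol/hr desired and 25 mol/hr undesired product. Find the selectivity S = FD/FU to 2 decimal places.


S = desired product rate / undesired product rate
S = 79 / 25
S = 3.16


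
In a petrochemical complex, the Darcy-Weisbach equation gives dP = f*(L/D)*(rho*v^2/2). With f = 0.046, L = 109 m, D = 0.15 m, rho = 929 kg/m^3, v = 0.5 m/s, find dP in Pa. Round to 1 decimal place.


dP = f * (L/D) * (rho*v^2/2)
dP = 0.046 * (109/0.15) * (929*0.5^2/2)
L/D = 726.66666667
rho*v^2/2 = 929*0.25/2 = 116.125
dP = 0.046 * 726.66666667 * 116.125
dP = 3881.7 Pa


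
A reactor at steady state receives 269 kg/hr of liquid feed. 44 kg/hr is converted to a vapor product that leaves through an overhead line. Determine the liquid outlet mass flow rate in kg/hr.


Steady-state mass balance on the main outlet: F_out = F_in - F_removed
F_out = 269 - 44
F_out = 225 kg/hr


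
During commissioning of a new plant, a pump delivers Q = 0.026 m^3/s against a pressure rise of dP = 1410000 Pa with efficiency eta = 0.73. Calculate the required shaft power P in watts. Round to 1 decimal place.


P = Q * dP / eta
P = 0.026 * 1410000 / 0.73
P = 36660.0 / 0.73
P = 50219.2 W


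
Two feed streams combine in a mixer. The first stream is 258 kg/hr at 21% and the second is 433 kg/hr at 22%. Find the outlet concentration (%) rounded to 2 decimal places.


Mass balance on solute: F1*x1 + F2*x2 = F3*x3
F3 = F1 + F2 = 258 + 433 = 691 kg/hr
x3 = (F1*x1 + F2*x2)/F3
x3 = (258*0.21 + 433*0.22) / 691
x3 = 21.63%


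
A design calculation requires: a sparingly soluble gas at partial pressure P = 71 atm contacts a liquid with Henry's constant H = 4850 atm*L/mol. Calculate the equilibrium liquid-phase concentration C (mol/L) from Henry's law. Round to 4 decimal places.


C = P / H
C = 71 / 4850
C = 0.0146 mol/L


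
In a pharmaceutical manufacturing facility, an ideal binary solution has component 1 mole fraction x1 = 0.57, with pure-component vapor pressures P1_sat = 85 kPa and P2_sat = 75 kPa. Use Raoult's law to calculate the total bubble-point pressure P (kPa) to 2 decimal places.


P = x1*P1_sat + x2*P2_sat
x2 = 1 - x1 = 1 - 0.57 = 0.43
P = 0.57*85 + 0.43*75
P = 48.45 + 32.25
P = 80.70 kPa


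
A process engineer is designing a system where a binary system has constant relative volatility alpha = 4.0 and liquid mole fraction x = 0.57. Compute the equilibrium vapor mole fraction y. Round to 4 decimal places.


y = alpha*x / (1 + (alpha-1)*x)
y = 4.0*0.57 / (1 + (4.0-1)*0.57)
y = 2.28 / (1 + 1.71)
y = 2.28 / 2.71
y = 0.8413


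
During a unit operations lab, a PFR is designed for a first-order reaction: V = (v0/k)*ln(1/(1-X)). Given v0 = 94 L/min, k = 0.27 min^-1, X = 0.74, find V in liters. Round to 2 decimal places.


V = (v0/k) * ln(1/(1-X))
V = (94/0.27) * ln(1/(1-0.74))
V = 348.148148 * ln(3.846154)
V = 348.148148 * 1.347074
V = 468.98 L


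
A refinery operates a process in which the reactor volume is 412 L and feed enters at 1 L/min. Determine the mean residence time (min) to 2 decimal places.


tau = V / v0
tau = 412 / 1
tau = 412.00 min


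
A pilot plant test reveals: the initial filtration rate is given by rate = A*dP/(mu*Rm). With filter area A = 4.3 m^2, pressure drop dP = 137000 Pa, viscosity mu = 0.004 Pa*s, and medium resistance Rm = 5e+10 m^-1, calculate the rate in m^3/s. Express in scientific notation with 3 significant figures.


rate = A * dP / (mu * Rm)
rate = 4.3 * 137000 / (0.004 * 5e+10)
rate = 589100.0 / 2.000e+08
rate = 2.95e-03 m^3/s


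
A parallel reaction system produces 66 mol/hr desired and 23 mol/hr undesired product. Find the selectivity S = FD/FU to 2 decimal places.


S = desired product rate / undesired product rate
S = 66 / 23
S = 2.87


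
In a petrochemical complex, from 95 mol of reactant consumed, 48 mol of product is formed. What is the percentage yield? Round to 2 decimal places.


Yield = (moles product / moles consumed) * 100%
Yield = (48 / 95) * 100
Yield = 0.5053 * 100
Yield = 50.53%


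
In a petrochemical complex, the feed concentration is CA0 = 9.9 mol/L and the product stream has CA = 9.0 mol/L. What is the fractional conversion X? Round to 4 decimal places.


X = (CA0 - CA) / CA0
X = (9.9 - 9.0) / 9.9
X = 0.9 / 9.9
X = 0.0909


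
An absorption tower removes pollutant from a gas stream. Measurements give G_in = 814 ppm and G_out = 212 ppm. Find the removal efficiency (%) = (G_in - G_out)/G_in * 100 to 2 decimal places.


Efficiency = (G_in - G_out) / G_in * 100%
Efficiency = (814 - 212) / 814 * 100
Efficiency = 602 / 814 * 100
Efficiency = 73.96%


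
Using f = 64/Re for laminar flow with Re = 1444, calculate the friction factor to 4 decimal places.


f = 64 / Re
f = 64 / 1444
f = 0.0443


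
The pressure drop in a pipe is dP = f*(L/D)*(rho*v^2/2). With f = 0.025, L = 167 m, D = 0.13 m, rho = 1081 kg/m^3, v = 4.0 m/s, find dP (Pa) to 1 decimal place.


dP = f * (L/D) * (rho*v^2/2)
dP = 0.025 * (167/0.13) * (1081*4.0^2/2)
L/D = 1284.61538462
rho*v^2/2 = 1081*16.0/2 = 8648.0
dP = 0.025 * 1284.61538462 * 8648.0
dP = 277733.8 Pa


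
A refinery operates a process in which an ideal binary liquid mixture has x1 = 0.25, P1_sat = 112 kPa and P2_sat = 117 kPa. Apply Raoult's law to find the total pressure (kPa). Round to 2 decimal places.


P = x1*P1_sat + x2*P2_sat
x2 = 1 - x1 = 1 - 0.25 = 0.75
P = 0.25*112 + 0.75*117
P = 28.0 + 87.75
P = 115.75 kPa


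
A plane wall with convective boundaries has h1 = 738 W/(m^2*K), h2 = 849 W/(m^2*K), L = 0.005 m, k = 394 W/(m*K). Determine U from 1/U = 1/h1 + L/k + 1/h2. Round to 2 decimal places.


1/U = 1/h1 + L/k + 1/h2
1/U = 1/738 + 0.005/394 + 1/849
1/U = 0.0013550136 + 1.26904e-05 + 0.0011778563
1/U = 0.0025455603
U = 392.84 W/(m^2*K)


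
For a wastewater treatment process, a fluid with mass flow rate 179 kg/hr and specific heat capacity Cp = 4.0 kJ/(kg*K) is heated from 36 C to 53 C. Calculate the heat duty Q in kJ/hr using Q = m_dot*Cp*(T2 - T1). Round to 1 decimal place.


Q = m_dot * Cp * (T2 - T1)
Q = 179 * 4.0 * (53 - 36)
Q = 179 * 4.0 * 17
Q = 12172.0 kJ/hr


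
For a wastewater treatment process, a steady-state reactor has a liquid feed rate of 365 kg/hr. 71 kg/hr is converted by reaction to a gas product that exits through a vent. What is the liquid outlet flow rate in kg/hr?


Steady-state mass balance on the main outlet: F_out = F_in - F_removed
F_out = 365 - 71
F_out = 294 kg/hr


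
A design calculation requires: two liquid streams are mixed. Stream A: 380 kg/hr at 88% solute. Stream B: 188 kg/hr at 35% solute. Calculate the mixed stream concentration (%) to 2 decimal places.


Mass balance on solute: F1*x1 + F2*x2 = F3*x3
F3 = F1 + F2 = 380 + 188 = 568 kg/hr
x3 = (F1*x1 + F2*x2)/F3
x3 = (380*0.88 + 188*0.35) / 568
x3 = 70.46%


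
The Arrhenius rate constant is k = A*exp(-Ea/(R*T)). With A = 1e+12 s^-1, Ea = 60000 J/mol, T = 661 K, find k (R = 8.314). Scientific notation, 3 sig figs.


k = A * exp(-Ea/(R*T))
k = 1e+12 * exp(-60000 / (8.314 * 661))
k = 1e+12 * exp(-10.917917)
k = 1.81e+07


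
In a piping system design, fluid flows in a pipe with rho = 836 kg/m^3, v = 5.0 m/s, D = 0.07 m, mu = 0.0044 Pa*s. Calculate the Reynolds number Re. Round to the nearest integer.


Re = rho * v * D / mu
Re = 836 * 5.0 * 0.07 / 0.0044
Re = 292.6 / 0.0044
Re = 66500


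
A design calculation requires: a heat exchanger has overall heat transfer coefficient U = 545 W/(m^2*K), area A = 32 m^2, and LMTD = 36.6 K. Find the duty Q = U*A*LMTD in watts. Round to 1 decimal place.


Q = U * A * LMTD
Q = 545 * 32 * 36.6
Q = 638304.0 W


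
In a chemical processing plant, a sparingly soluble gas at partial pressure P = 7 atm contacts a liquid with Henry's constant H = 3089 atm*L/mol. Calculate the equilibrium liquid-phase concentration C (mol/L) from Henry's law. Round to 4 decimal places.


C = P / H
C = 7 / 3089
C = 0.0023 mol/L


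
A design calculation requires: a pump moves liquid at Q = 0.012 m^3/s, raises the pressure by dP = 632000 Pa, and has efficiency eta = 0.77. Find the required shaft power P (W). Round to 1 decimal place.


P = Q * dP / eta
P = 0.012 * 632000 / 0.77
P = 7584.0 / 0.77
P = 9849.4 W


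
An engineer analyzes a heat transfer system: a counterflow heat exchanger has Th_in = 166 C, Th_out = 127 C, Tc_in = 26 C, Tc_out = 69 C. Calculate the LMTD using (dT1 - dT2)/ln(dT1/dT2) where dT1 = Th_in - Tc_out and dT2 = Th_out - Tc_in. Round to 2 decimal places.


dT1 = Th_in - Tc_out = 166 - 69 = 97
dT2 = Th_out - Tc_in = 127 - 26 = 101
LMTD = (dT1 - dT2) / ln(dT1/dT2)
LMTD = (97 - 101) / ln(97/101)
LMTD = 98.99 K


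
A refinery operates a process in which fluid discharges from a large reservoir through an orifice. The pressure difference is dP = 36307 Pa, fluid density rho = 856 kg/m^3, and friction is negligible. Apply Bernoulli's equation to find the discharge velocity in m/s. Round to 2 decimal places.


v = sqrt(2*dP/rho)
v = sqrt(2*36307/856)
v = sqrt(84.829439)
v = 9.21 m/s


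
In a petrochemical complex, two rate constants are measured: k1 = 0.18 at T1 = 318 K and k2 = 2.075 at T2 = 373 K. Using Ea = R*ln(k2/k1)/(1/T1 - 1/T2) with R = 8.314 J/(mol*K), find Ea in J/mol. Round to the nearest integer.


Ea = R * ln(k2/k1) / (1/T1 - 1/T2)
ln(k2/k1) = ln(2.075/0.18) = 2.4447596
1/T1 - 1/T2 = 1/318 - 1/373 = 0.000463688941
Ea = 8.314 * 2.4447596 / 0.000463688941
Ea = 43835 J/mol


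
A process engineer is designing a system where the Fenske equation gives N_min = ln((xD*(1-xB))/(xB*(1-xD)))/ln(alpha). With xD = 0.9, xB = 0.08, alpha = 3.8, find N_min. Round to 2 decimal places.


N_min = ln((xD*(1-xB))/(xB*(1-xD))) / ln(alpha)
Numerator inside ln: 0.828 / 0.008 = 103.5
ln(103.5) = 4.639572
ln(alpha) = ln(3.8) = 1.335001
N_min = 4.639572 / 1.335001 = 3.48


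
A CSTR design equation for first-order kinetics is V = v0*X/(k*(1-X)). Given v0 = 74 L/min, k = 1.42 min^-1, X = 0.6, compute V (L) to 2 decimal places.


V = v0 * X / (k * (1 - X))
V = 74 * 0.6 / (1.42 * (1 - 0.6))
V = 44.4 / (1.42 * 0.4)
V = 44.4 / 0.568
V = 78.17 L


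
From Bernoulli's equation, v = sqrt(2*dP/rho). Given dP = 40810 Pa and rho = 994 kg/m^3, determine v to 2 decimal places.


v = sqrt(2*dP/rho)
v = sqrt(2*40810/994)
v = sqrt(82.112676)
v = 9.06 m/s


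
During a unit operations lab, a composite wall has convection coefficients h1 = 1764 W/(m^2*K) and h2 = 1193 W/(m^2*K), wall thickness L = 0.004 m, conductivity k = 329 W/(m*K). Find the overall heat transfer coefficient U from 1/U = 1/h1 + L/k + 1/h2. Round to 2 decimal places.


1/U = 1/h1 + L/k + 1/h2
1/U = 1/1764 + 0.004/329 + 1/1193
1/U = 0.0005668934 + 1.21581e-05 + 0.000838223
1/U = 0.0014172745
U = 705.58 W/(m^2*K)


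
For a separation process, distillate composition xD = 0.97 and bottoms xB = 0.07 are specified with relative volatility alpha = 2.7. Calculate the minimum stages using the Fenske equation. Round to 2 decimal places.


N_min = ln((xD*(1-xB))/(xB*(1-xD))) / ln(alpha)
Numerator inside ln: 0.9021 / 0.0021 = 429.571429
ln(429.571429) = 6.062788
ln(alpha) = ln(2.7) = 0.993252
N_min = 6.062788 / 0.993252 = 6.10


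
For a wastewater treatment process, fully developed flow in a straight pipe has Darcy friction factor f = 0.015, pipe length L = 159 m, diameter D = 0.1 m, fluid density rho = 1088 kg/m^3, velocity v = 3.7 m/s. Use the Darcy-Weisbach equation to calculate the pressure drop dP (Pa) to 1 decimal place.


dP = f * (L/D) * (rho*v^2/2)
dP = 0.015 * (159/0.1) * (1088*3.7^2/2)
L/D = 1590.0
rho*v^2/2 = 1088*13.69/2 = 7447.36
dP = 0.015 * 1590.0 * 7447.36
dP = 177619.5 Pa
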